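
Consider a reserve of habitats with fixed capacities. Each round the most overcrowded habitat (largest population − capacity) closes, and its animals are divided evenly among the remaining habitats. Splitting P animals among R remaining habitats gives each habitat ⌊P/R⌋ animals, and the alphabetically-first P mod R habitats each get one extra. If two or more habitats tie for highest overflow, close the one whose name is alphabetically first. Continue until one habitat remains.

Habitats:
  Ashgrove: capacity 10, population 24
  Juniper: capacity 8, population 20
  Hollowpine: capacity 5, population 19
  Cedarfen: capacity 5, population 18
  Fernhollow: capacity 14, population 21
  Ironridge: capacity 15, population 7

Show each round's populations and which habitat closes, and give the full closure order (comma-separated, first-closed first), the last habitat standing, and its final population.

Round 1: Ashgrove=24 Cedarfen=18 Fernhollow=21 Hollowpine=19 Ironridge=7 Juniper=20 → close Ashgrove (overflow 14)
  24÷5 = 4 each, +1 to first 4
Round 2: Cedarfen=23 Fernhollow=26 Hollowpine=24 Ironridge=12 Juniper=24 → close Hollowpine (overflow 19)
  24÷4 = 6 each, +1 to first 0
Round 3: Cedarfen=29 Fernhollow=32 Ironridge=18 Juniper=30 → close Cedarfen (overflow 24)
  29÷3 = 9 each, +1 to first 2
Round 4: Fernhollow=42 Ironridge=28 Juniper=39 → close Juniper (overflow 31)
  39÷2 = 19 each, +1 to first 1
Round 5: Fernhollow=62 Ironridge=47 → close Fernhollow (overflow 48)
  62÷1 = 62 each, +1 to first 0

Closure order: Ashgrove, Hollowpine, Cedarfen, Juniper, Fernhollow
Last habitat: Ironridge with 109 animals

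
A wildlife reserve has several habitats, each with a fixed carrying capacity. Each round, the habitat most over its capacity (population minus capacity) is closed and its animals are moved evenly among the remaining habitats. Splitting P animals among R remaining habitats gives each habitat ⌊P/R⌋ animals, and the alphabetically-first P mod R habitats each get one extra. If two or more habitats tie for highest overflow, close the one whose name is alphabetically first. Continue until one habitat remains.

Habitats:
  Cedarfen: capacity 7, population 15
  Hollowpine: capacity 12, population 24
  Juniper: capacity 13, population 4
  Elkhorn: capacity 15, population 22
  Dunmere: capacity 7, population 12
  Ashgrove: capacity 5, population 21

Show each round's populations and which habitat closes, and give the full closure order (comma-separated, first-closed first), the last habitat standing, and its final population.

Closure order: Ashgrove, Hollowpine, Cedarfen, Elkhorn, Dunmere
Last habitat: Juniper with 98 animals

Round 1: Ashgrove=21 Cedarfen=15 Dunmere=12 Elkhorn=22 Hollowpine=24 Juniper=4 → close Ashgrove (overflow 16)
  21÷5 = 4 each, +1 to first 1
Round 2: Cedarfen=20 Dunmere=16 Elkhorn=26 Hollowpine=28 Juniper=8 → close Hollowpine (overflow 16)
  28÷4 = 7 each, +1 to first 0
Round 3: Cedarfen=27 Dunmere=23 Elkhorn=33 Juniper=15 → close Cedarfen (overflow 20)
  27÷3 = 9 each, +1 to first 0
Round 4: Dunmere=32 Elkhorn=42 Juniper=24 → close Elkhorn (overflow 27)
  42÷2 = 21 each, +1 to first 0
Round 5: Dunmere=53 Juniper=45 → close Dunmere (overflow 46)
  53÷1 = 53 each, +1 to first 0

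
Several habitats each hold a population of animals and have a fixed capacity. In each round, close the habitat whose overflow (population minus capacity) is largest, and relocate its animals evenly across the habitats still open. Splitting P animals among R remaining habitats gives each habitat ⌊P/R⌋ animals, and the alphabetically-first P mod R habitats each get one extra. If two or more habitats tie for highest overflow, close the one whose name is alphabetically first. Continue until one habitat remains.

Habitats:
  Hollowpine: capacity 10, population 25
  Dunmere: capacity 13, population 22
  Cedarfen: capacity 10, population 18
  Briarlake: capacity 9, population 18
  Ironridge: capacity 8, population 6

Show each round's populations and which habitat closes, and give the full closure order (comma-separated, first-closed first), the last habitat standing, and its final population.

Round 1: Briarlake=18 Cedarfen=18 Dunmere=22 Hollowpine=25 Ironridge=6 → close Hollowpine (overflow 15)
  25÷4 = 6 each, +1 to first 1
Round 2: Briarlake=25 Cedarfen=24 Dunmere=28 Ironridge=12 → close Briarlake (overflow 16)
  25÷3 = 8 each, +1 to first 1
Round 3: Cedarfen=33 Dunmere=36 Ironridge=20 → close Cedarfen (overflow 23)
  33÷2 = 16 each, +1 to first 1
Round 4: Dunmere=53 Ironridge=36 → close Dunmere (overflow 40)
  53÷1 = 53 each, +1 to first 0

Closure order: Hollowpine, Briarlake, Cedarfen, Dunmere
Last habitat: Ironridge with 89 animals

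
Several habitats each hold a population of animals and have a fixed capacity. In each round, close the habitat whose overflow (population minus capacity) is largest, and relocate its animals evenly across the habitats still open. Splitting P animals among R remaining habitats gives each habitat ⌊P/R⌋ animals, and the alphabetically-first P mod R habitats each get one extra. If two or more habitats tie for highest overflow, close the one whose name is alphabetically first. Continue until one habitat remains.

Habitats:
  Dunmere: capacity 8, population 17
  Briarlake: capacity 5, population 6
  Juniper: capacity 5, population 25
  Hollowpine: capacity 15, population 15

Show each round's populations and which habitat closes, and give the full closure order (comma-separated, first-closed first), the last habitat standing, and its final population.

Round 1: Briarlake=6 Dunmere=17 Hollowpine=15 Juniper=25 → close Juniper (overflow 20)
  25÷3 = 8 each, +1 to first 1
Round 2: Briarlake=15 Dunmere=25 Hollowpine=23 → close Dunmere (overflow 17)
  25÷2 = 12 each, +1 to first 1
Round 3: Briarlake=28 Hollowpine=35 → close Briarlake (overflow 23)
  28÷1 = 28 each, +1 to first 0

Closure order: Juniper, Dunmere, Briarlake
Last habitat: Hollowpine with 63 animals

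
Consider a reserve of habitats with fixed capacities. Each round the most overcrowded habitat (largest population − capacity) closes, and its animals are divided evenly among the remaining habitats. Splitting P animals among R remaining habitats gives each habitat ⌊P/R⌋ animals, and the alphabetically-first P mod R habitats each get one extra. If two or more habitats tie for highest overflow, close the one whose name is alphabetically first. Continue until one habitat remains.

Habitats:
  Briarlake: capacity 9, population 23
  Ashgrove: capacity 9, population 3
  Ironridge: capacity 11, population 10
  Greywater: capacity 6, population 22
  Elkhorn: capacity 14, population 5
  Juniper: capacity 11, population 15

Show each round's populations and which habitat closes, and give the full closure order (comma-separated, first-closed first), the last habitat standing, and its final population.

Round 1: Ashgrove=3 Briarlake=23 Elkhorn=5 Greywater=22 Ironridge=10 Juniper=15 → close Greywater (overflow 16)
  22÷5 = 4 each, +1 to first 2
Round 2: Ashgrove=8 Briarlake=28 Elkhorn=9 Ironridge=14 Juniper=19 → close Briarlake (overflow 19)
  28÷4 = 7 each, +1 to first 0
Round 3: Ashgrove=15 Elkhorn=16 Ironridge=21 Juniper=26 → close Juniper (overflow 15)
  26÷3 = 8 each, +1 to first 2
Round 4: Ashgrove=24 Elkhorn=25 Ironridge=29 → close Ironridge (overflow 18)
  29÷2 = 14 each, +1 to first 1
Round 5: Ashgrove=39 Elkhorn=39 → close Ashgrove (overflow 30)
  39÷1 = 39 each, +1 to first 0

Closure order: Greywater, Briarlake, Juniper, Ironridge, Ashgrove
Last habitat: Elkhorn with 78 animals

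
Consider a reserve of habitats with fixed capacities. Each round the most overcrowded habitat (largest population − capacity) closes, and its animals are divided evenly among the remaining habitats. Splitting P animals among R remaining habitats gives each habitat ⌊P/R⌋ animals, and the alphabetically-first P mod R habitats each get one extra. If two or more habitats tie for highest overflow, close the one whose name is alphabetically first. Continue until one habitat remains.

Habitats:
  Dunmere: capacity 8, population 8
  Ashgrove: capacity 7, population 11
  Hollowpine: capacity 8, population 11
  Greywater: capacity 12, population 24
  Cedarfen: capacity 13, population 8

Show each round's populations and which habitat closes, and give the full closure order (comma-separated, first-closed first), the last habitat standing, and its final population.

Round 1: Ashgrove=11 Cedarfen=8 Dunmere=8 Greywater=24 Hollowpine=11 → close Greywater (overflow 12)
  24÷4 = 6 each, +1 to first 0
Round 2: Ashgrove=17 Cedarfen=14 Dunmere=14 Hollowpine=17 → close Ashgrove (overflow 10)
  17÷3 = 5 each, +1 to first 2
Round 3: Cedarfen=20 Dunmere=20 Hollowpine=22 → close Hollowpine (overflow 14)
  22÷2 = 11 each, +1 to first 0
Round 4: Cedarfen=31 Dunmere=31 → close Dunmere (overflow 23)
  31÷1 = 31 each, +1 to first 0

Closure order: Greywater, Ashgrove, Hollowpine, Dunmere
Last habitat: Cedarfen with 62 animals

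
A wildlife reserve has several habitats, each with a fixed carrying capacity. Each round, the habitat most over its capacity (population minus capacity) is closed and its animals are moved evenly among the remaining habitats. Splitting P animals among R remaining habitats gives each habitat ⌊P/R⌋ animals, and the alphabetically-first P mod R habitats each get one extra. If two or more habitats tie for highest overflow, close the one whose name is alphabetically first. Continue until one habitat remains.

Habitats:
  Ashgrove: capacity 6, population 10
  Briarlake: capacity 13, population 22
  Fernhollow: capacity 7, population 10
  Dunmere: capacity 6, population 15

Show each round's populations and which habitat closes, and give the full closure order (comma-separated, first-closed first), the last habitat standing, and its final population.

Closure order: Briarlake, Dunmere, Ashgrove
Last habitat: Fernhollow with 57 animals

Round 1: Ashgrove=10 Briarlake=22 Dunmere=15 Fernhollow=10 → close Briarlake (overflow 9)
  22÷3 = 7 each, +1 to first 1
Round 2: Ashgrove=18 Dunmere=22 Fernhollow=17 → close Dunmere (overflow 16)
  22÷2 = 11 each, +1 to first 0
Round 3: Ashgrove=29 Fernhollow=28 → close Ashgrove (overflow 23)
  29÷1 = 29 each, +1 to first 0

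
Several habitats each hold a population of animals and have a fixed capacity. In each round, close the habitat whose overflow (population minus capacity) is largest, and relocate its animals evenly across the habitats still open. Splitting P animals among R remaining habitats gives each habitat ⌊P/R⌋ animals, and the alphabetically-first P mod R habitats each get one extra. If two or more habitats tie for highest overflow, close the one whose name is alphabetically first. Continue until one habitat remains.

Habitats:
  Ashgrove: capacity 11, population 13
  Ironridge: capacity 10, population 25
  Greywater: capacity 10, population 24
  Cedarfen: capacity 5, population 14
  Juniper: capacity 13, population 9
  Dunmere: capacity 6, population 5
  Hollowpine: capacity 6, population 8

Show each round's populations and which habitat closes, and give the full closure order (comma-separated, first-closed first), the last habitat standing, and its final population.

Closure order: Ironridge, Greywater, Cedarfen, Ashgrove, Hollowpine, Dunmere
Last habitat: Juniper with 98 animals

Round 1: Ashgrove=13 Cedarfen=14 Dunmere=5 Greywater=24 Hollowpine=8 Ironridge=25 Juniper=9 → close Ironridge (overflow 15)
  25÷6 = 4 each, +1 to first 1
Round 2: Ashgrove=18 Cedarfen=18 Dunmere=9 Greywater=28 Hollowpine=12 Juniper=13 → close Greywater (overflow 18)
  28÷5 = 5 each, +1 to first 3
Round 3: Ashgrove=24 Cedarfen=24 Dunmere=15 Hollowpine=17 Juniper=18 → close Cedarfen (overflow 19)
  24÷4 = 6 each, +1 to first 0
Round 4: Ashgrove=30 Dunmere=21 Hollowpine=23 Juniper=24 → close Ashgrove (overflow 19)
  30÷3 = 10 each, +1 to first 0
Round 5: Dunmere=31 Hollowpine=33 Juniper=34 → close Hollowpine (overflow 27)
  33÷2 = 16 each, +1 to first 1
Round 6: Dunmere=48 Juniper=50 → close Dunmere (overflow 42)
  48÷1 = 48 each, +1 to first 0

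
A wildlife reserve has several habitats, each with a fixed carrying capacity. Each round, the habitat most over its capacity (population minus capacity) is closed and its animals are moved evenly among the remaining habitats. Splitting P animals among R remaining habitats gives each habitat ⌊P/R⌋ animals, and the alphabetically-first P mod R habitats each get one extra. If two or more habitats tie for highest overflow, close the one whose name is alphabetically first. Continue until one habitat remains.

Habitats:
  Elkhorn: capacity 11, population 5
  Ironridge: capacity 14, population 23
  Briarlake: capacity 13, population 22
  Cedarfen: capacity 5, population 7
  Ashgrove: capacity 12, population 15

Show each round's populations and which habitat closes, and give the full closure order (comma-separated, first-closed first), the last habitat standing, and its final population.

Closure order: Briarlake, Ironridge, Ashgrove, Cedarfen
Last habitat: Elkhorn with 72 animals

Round 1: Ashgrove=15 Briarlake=22 Cedarfen=7 Elkhorn=5 Ironridge=23 → close Briarlake (overflow 9)
  22÷4 = 5 each, +1 to first 2
Round 2: Ashgrove=21 Cedarfen=13 Elkhorn=10 Ironridge=28 → close Ironridge (overflow 14)
  28÷3 = 9 each, +1 to first 1
Round 3: Ashgrove=31 Cedarfen=22 Elkhorn=19 → close Ashgrove (overflow 19)
  31÷2 = 15 each, +1 to first 1
Round 4: Cedarfen=38 Elkhorn=34 → close Cedarfen (overflow 33)
  38÷1 = 38 each, +1 to first 0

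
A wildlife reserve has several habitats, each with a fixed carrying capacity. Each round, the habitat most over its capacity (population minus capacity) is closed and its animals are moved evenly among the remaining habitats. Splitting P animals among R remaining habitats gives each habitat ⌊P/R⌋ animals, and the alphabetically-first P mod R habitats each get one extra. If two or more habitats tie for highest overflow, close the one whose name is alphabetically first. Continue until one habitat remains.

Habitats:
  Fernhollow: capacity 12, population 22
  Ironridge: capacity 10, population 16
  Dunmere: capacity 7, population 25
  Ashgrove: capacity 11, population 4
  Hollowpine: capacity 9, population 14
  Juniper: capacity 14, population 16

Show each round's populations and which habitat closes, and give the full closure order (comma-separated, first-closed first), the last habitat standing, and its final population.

Round 1: Ashgrove=4 Dunmere=25 Fernhollow=22 Hollowpine=14 Ironridge=16 Juniper=16 → close Dunmere (overflow 18)
  25÷5 = 5 each, +1 to first 0
Round 2: Ashgrove=9 Fernhollow=27 Hollowpine=19 Ironridge=21 Juniper=21 → close Fernhollow (overflow 15)
  27÷4 = 6 each, +1 to first 3
Round 3: Ashgrove=16 Hollowpine=26 Ironridge=28 Juniper=27 → close Ironridge (overflow 18)
  28÷3 = 9 each, +1 to first 1
Round 4: Ashgrove=26 Hollowpine=35 Juniper=36 → close Hollowpine (overflow 26)
  35÷2 = 17 each, +1 to first 1
Round 5: Ashgrove=44 Juniper=53 → close Juniper (overflow 39)
  53÷1 = 53 each, +1 to first 0

Closure order: Dunmere, Fernhollow, Ironridge, Hollowpine, Juniper
Last habitat: Ashgrove with 97 animals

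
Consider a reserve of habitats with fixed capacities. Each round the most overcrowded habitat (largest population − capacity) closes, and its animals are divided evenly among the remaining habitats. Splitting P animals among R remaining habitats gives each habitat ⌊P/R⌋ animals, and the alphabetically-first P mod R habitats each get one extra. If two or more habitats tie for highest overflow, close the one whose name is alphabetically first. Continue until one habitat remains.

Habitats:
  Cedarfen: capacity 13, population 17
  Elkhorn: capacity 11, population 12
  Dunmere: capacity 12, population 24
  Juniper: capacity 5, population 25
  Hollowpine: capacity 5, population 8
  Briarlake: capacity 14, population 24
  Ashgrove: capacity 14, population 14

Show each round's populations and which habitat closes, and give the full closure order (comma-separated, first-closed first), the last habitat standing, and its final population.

Closure order: Juniper, Dunmere, Briarlake, Cedarfen, Ashgrove, Hollowpine
Last habitat: Elkhorn with 124 animals

Round 1: Ashgrove=14 Briarlake=24 Cedarfen=17 Dunmere=24 Elkhorn=12 Hollowpine=8 Juniper=25 → close Juniper (overflow 20)
  25÷6 = 4 each, +1 to first 1
Round 2: Ashgrove=19 Briarlake=28 Cedarfen=21 Dunmere=28 Elkhorn=16 Hollowpine=12 → close Dunmere (overflow 16)
  28÷5 = 5 each, +1 to first 3
Round 3: Ashgrove=25 Briarlake=34 Cedarfen=27 Elkhorn=21 Hollowpine=17 → close Briarlake (overflow 20)
  34÷4 = 8 each, +1 to first 2
Round 4: Ashgrove=34 Cedarfen=36 Elkhorn=29 Hollowpine=25 → close Cedarfen (overflow 23)
  36÷3 = 12 each, +1 to first 0
Round 5: Ashgrove=46 Elkhorn=41 Hollowpine=37 → close Ashgrove (overflow 32)
  46÷2 = 23 each, +1 to first 0
Round 6: Elkhorn=64 Hollowpine=60 → close Hollowpine (overflow 55)
  60÷1 = 60 each, +1 to first 0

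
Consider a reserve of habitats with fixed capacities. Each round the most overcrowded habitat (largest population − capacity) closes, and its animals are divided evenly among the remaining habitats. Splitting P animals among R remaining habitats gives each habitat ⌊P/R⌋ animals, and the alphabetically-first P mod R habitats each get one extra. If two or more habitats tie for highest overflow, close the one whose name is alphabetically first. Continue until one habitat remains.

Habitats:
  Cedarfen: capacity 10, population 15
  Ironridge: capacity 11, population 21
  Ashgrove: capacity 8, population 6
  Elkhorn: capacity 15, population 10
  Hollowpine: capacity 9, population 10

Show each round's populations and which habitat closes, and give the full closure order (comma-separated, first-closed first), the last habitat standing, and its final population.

Round 1: Ashgrove=6 Cedarfen=15 Elkhorn=10 Hollowpine=10 Ironridge=21 → close Ironridge (overflow 10)
  21÷4 = 5 each, +1 to first 1
Round 2: Ashgrove=12 Cedarfen=20 Elkhorn=15 Hollowpine=15 → close Cedarfen (overflow 10)
  20÷3 = 6 each, +1 to first 2
Round 3: Ashgrove=19 Elkhorn=22 Hollowpine=21 → close Hollowpine (overflow 12)
  21÷2 = 10 each, +1 to first 1
Round 4: Ashgrove=30 Elkhorn=32 → close Ashgrove (overflow 22)
  30÷1 = 30 each, +1 to first 0

Closure order: Ironridge, Cedarfen, Hollowpine, Ashgrove
Last habitat: Elkhorn with 62 animals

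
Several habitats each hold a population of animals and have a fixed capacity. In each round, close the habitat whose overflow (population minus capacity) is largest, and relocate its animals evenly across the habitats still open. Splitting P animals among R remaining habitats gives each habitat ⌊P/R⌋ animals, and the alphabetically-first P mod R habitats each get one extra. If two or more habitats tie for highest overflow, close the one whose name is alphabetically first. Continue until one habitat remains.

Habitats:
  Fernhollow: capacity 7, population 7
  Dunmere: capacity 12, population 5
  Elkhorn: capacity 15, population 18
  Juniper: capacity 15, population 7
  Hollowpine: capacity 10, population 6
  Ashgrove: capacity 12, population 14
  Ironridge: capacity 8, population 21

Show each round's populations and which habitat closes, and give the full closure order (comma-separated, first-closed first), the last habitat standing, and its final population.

Closure order: Ironridge, Elkhorn, Ashgrove, Fernhollow, Hollowpine, Dunmere
Last habitat: Juniper with 78 animals

Round 1: Ashgrove=14 Dunmere=5 Elkhorn=18 Fernhollow=7 Hollowpine=6 Ironridge=21 Juniper=7 → close Ironridge (overflow 13)
  21÷6 = 3 each, +1 to first 3
Round 2: Ashgrove=18 Dunmere=9 Elkhorn=22 Fernhollow=10 Hollowpine=9 Juniper=10 → close Elkhorn (overflow 7)
  22÷5 = 4 each, +1 to first 2
Round 3: Ashgrove=23 Dunmere=14 Fernhollow=14 Hollowpine=13 Juniper=14 → close Ashgrove (overflow 11)
  23÷4 = 5 each, +1 to first 3
Round 4: Dunmere=20 Fernhollow=20 Hollowpine=19 Juniper=19 → close Fernhollow (overflow 13)
  20÷3 = 6 each, +1 to first 2
Round 5: Dunmere=27 Hollowpine=26 Juniper=25 → close Hollowpine (overflow 16)
  26÷2 = 13 each, +1 to first 0
Round 6: Dunmere=40 Juniper=38 → close Dunmere (overflow 28)
  40÷1 = 40 each, +1 to first 0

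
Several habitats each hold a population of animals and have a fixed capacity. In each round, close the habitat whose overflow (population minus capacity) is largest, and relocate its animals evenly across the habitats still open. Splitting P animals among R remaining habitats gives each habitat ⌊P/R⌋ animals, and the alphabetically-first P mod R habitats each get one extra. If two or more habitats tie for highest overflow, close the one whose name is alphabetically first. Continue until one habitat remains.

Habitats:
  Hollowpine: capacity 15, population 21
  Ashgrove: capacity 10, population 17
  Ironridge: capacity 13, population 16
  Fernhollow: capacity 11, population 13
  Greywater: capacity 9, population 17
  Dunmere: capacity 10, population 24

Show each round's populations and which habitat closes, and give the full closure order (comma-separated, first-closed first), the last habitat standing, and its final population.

Closure order: Dunmere, Greywater, Ashgrove, Hollowpine, Fernhollow
Last habitat: Ironridge with 108 animals

Round 1: Ashgrove=17 Dunmere=24 Fernhollow=13 Greywater=17 Hollowpine=21 Ironridge=16 → close Dunmere (overflow 14)
  24÷5 = 4 each, +1 to first 4
Round 2: Ashgrove=22 Fernhollow=18 Greywater=22 Hollowpine=26 Ironridge=20 → close Greywater (overflow 13)
  22÷4 = 5 each, +1 to first 2
Round 3: Ashgrove=28 Fernhollow=24 Hollowpine=31 Ironridge=25 → close Ashgrove (overflow 18)
  28÷3 = 9 each, +1 to first 1
Round 4: Fernhollow=34 Hollowpine=40 Ironridge=34 → close Hollowpine (overflow 25)
  40÷2 = 20 each, +1 to first 0
Round 5: Fernhollow=54 Ironridge=54 → close Fernhollow (overflow 43)
  54÷1 = 54 each, +1 to first 0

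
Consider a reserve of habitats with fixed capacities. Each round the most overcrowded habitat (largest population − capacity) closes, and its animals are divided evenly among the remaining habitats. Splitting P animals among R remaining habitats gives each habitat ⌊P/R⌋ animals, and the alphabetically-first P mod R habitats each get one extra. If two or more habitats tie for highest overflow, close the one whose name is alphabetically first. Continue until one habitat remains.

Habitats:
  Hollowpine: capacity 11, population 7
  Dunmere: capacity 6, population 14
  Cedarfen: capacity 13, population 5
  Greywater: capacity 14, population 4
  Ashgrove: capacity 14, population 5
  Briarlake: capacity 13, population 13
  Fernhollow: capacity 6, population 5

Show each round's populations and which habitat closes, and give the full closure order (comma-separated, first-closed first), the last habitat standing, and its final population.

Closure order: Dunmere, Briarlake, Fernhollow, Hollowpine, Ashgrove, Cedarfen
Last habitat: Greywater with 53 animals

Round 1: Ashgrove=5 Briarlake=13 Cedarfen=5 Dunmere=14 Fernhollow=5 Greywater=4 Hollowpine=7 → close Dunmere (overflow 8)
  14÷6 = 2 each, +1 to first 2
Round 2: Ashgrove=8 Briarlake=16 Cedarfen=7 Fernhollow=7 Greywater=6 Hollowpine=9 → close Briarlake (overflow 3)
  16÷5 = 3 each, +1 to first 1
Round 3: Ashgrove=12 Cedarfen=10 Fernhollow=10 Greywater=9 Hollowpine=12 → close Fernhollow (overflow 4)
  10÷4 = 2 each, +1 to first 2
Round 4: Ashgrove=15 Cedarfen=13 Greywater=11 Hollowpine=14 → close Hollowpine (overflow 3)
  14÷3 = 4 each, +1 to first 2
Round 5: Ashgrove=20 Cedarfen=18 Greywater=15 → close Ashgrove (overflow 6)
  20÷2 = 10 each, +1 to first 0
Round 6: Cedarfen=28 Greywater=25 → close Cedarfen (overflow 15)
  28÷1 = 28 each, +1 to first 0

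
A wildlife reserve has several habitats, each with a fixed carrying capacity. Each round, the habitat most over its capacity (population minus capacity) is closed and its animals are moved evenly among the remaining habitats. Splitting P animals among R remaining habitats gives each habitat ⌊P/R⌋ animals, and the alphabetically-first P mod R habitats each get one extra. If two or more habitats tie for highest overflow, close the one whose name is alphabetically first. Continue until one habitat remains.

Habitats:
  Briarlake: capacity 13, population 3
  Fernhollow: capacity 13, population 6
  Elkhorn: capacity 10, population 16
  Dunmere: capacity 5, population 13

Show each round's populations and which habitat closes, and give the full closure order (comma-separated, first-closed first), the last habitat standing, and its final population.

Round 1: Briarlake=3 Dunmere=13 Elkhorn=16 Fernhollow=6 → close Dunmere (overflow 8)
  13÷3 = 4 each, +1 to first 1
Round 2: Briarlake=8 Elkhorn=20 Fernhollow=10 → close Elkhorn (overflow 10)
  20÷2 = 10 each, +1 to first 0
Round 3: Briarlake=18 Fernhollow=20 → close Fernhollow (overflow 7)
  20÷1 = 20 each, +1 to first 0

Closure order: Dunmere, Elkhorn, Fernhollow
Last habitat: Briarlake with 38 animals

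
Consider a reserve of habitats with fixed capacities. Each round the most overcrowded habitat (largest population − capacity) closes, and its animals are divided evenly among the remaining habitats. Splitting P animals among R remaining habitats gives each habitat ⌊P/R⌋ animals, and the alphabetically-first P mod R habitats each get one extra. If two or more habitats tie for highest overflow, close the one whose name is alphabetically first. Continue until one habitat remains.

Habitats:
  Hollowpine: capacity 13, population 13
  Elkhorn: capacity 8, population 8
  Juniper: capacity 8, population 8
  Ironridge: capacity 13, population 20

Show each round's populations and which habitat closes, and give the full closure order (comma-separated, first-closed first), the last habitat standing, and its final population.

Closure order: Ironridge, Elkhorn, Hollowpine
Last habitat: Juniper with 49 animals

Round 1: Elkhorn=8 Hollowpine=13 Ironridge=20 Juniper=8 → close Ironridge (overflow 7)
  20÷3 = 6 each, +1 to first 2
Round 2: Elkhorn=15 Hollowpine=20 Juniper=14 → close Elkhorn (overflow 7)
  15÷2 = 7 each, +1 to first 1
Round 3: Hollowpine=28 Juniper=21 → close Hollowpine (overflow 15)
  28÷1 = 28 each, +1 to first 0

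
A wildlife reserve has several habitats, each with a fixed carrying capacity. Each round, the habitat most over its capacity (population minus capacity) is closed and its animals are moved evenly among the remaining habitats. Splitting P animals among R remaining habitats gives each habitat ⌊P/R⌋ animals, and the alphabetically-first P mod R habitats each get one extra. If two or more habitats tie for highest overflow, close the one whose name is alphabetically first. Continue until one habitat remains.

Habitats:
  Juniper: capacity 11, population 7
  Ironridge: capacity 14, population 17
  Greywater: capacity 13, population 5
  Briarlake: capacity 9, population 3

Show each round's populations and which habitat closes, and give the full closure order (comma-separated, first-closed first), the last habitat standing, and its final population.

Round 1: Briarlake=3 Greywater=5 Ironridge=17 Juniper=7 → close Ironridge (overflow 3)
  17÷3 = 5 each, +1 to first 2
Round 2: Briarlake=9 Greywater=11 Juniper=12 → close Juniper (overflow 1)
  12÷2 = 6 each, +1 to first 0
Round 3: Briarlake=15 Greywater=17 → close Briarlake (overflow 6)
  15÷1 = 15 each, +1 to first 0

Closure order: Ironridge, Juniper, Briarlake
Last habitat: Greywater with 32 animals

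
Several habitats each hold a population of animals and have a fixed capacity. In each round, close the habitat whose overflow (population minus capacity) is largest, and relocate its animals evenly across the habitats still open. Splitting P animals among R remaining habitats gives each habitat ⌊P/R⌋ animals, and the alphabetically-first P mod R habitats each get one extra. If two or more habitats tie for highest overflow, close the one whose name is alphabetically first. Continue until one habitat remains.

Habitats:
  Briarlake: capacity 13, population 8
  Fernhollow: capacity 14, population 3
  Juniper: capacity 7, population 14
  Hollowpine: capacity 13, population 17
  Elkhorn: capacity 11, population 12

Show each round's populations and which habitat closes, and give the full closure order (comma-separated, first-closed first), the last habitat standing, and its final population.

Round 1: Briarlake=8 Elkhorn=12 Fernhollow=3 Hollowpine=17 Juniper=14 → close Juniper (overflow 7)
  14÷4 = 3 each, +1 to first 2
Round 2: Briarlake=12 Elkhorn=16 Fernhollow=6 Hollowpine=20 → close Hollowpine (overflow 7)
  20÷3 = 6 each, +1 to first 2
Round 3: Briarlake=19 Elkhorn=23 Fernhollow=12 → close Elkhorn (overflow 12)
  23÷2 = 11 each, +1 to first 1
Round 4: Briarlake=31 Fernhollow=23 → close Briarlake (overflow 18)
  31÷1 = 31 each, +1 to first 0

Closure order: Juniper, Hollowpine, Elkhorn, Briarlake
Last habitat: Fernhollow with 54 animals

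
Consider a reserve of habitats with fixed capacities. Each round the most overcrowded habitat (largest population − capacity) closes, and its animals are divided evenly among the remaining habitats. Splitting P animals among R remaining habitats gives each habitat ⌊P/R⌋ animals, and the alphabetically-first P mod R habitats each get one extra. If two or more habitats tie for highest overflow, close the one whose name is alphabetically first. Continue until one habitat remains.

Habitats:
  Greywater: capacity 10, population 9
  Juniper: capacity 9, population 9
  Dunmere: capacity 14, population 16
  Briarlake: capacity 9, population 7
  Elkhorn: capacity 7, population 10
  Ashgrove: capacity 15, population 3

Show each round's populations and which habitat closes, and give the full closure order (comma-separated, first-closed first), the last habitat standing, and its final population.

Round 1: Ashgrove=3 Briarlake=7 Dunmere=16 Elkhorn=10 Greywater=9 Juniper=9 → close Elkhorn (overflow 3)
  10÷5 = 2 each, +1 to first 0
Round 2: Ashgrove=5 Briarlake=9 Dunmere=18 Greywater=11 Juniper=11 → close Dunmere (overflow 4)
  18÷4 = 4 each, +1 to first 2
Round 3: Ashgrove=10 Briarlake=14 Greywater=15 Juniper=15 → close Juniper (overflow 6)
  15÷3 = 5 each, +1 to first 0
Round 4: Ashgrove=15 Briarlake=19 Greywater=20 → close Briarlake (overflow 10)
  19÷2 = 9 each, +1 to first 1
Round 5: Ashgrove=25 Greywater=29 → close Greywater (overflow 19)
  29÷1 = 29 each, +1 to first 0

Closure order: Elkhorn, Dunmere, Juniper, Briarlake, Greywater
Last habitat: Ashgrove with 54 animals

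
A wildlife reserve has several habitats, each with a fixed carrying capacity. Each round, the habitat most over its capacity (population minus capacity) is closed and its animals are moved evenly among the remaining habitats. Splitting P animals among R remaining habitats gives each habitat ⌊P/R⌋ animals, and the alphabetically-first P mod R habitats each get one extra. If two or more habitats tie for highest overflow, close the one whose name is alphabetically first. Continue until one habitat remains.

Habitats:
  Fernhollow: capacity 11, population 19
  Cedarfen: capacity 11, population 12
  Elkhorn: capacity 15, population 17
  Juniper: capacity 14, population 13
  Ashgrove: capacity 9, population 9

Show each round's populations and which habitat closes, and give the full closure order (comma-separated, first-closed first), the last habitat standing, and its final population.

Closure order: Fernhollow, Elkhorn, Ashgrove, Cedarfen
Last habitat: Juniper with 70 animals

Round 1: Ashgrove=9 Cedarfen=12 Elkhorn=17 Fernhollow=19 Juniper=13 → close Fernhollow (overflow 8)
  19÷4 = 4 each, +1 to first 3
Round 2: Ashgrove=14 Cedarfen=17 Elkhorn=22 Juniper=17 → close Elkhorn (overflow 7)
  22÷3 = 7 each, +1 to first 1
Round 3: Ashgrove=22 Cedarfen=24 Juniper=24 → close Ashgrove (overflow 13)
  22÷2 = 11 each, +1 to first 0
Round 4: Cedarfen=35 Juniper=35 → close Cedarfen (overflow 24)
  35÷1 = 35 each, +1 to first 0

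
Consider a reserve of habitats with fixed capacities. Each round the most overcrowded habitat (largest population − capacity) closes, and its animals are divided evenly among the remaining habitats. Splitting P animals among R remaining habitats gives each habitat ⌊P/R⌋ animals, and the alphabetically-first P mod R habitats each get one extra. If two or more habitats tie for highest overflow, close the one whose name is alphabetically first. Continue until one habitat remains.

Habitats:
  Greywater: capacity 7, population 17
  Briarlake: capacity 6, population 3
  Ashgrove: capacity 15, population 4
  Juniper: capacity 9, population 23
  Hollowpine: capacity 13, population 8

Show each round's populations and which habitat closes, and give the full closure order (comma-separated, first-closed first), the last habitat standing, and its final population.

Round 1: Ashgrove=4 Briarlake=3 Greywater=17 Hollowpine=8 Juniper=23 → close Juniper (overflow 14)
  23÷4 = 5 each, +1 to first 3
Round 2: Ashgrove=10 Briarlake=9 Greywater=23 Hollowpine=13 → close Greywater (overflow 16)
  23÷3 = 7 each, +1 to first 2
Round 3: Ashgrove=18 Briarlake=17 Hollowpine=20 → close Briarlake (overflow 11)
  17÷2 = 8 each, +1 to first 1
Round 4: Ashgrove=27 Hollowpine=28 → close Hollowpine (overflow 15)
  28÷1 = 28 each, +1 to first 0

Closure order: Juniper, Greywater, Briarlake, Hollowpine
Last habitat: Ashgrove with 55 animals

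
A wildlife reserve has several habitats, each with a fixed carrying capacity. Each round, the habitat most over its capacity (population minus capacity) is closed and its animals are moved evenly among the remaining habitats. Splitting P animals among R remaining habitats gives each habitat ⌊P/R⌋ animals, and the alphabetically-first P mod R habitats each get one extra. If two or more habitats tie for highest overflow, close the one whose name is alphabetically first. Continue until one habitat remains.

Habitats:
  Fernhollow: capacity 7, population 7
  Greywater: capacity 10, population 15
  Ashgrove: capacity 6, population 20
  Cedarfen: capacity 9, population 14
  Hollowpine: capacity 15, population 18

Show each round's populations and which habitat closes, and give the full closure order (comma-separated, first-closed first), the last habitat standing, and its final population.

Closure order: Ashgrove, Cedarfen, Greywater, Hollowpine
Last habitat: Fernhollow with 74 animals

Round 1: Ashgrove=20 Cedarfen=14 Fernhollow=7 Greywater=15 Hollowpine=18 → close Ashgrove (overflow 14)
  20÷4 = 5 each, +1 to first 0
Round 2: Cedarfen=19 Fernhollow=12 Greywater=20 Hollowpine=23 → close Cedarfen (overflow 10)
  19÷3 = 6 each, +1 to first 1
Round 3: Fernhollow=19 Greywater=26 Hollowpine=29 → close Greywater (overflow 16)
  26÷2 = 13 each, +1 to first 0
Round 4: Fernhollow=32 Hollowpine=42 → close Hollowpine (overflow 27)
  42÷1 = 42 each, +1 to first 0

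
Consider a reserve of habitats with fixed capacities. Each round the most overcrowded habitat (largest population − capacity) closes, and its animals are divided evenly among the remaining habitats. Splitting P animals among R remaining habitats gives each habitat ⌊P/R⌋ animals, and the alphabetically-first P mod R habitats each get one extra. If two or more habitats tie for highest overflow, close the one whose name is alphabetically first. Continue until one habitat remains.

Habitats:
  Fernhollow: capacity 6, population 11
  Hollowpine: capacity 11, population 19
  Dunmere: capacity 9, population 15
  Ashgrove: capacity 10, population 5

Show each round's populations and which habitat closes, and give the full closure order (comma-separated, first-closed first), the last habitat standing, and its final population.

Round 1: Ashgrove=5 Dunmere=15 Fernhollow=11 Hollowpine=19 → close Hollowpine (overflow 8)
  19÷3 = 6 each, +1 to first 1
Round 2: Ashgrove=12 Dunmere=21 Fernhollow=17 → close Dunmere (overflow 12)
  21÷2 = 10 each, +1 to first 1
Round 3: Ashgrove=23 Fernhollow=27 → close Fernhollow (overflow 21)
  27÷1 = 27 each, +1 to first 0

Closure order: Hollowpine, Dunmere, Fernhollow
Last habitat: Ashgrove with 50 animals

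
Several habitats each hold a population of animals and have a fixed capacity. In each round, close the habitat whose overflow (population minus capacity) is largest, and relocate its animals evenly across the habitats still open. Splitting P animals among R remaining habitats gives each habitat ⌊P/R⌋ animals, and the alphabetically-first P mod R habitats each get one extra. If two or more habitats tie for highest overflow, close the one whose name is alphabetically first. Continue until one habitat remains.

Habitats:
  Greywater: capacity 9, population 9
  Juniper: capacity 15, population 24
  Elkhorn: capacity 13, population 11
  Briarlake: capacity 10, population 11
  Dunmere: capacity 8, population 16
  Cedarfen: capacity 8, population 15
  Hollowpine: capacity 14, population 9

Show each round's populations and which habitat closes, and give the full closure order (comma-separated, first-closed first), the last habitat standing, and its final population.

Closure order: Juniper, Dunmere, Cedarfen, Briarlake, Greywater, Elkhorn
Last habitat: Hollowpine with 95 animals

Round 1: Briarlake=11 Cedarfen=15 Dunmere=16 Elkhorn=11 Greywater=9 Hollowpine=9 Juniper=24 → close Juniper (overflow 9)
  24÷6 = 4 each, +1 to first 0
Round 2: Briarlake=15 Cedarfen=19 Dunmere=20 Elkhorn=15 Greywater=13 Hollowpine=13 → close Dunmere (overflow 12)
  20÷5 = 4 each, +1 to first 0
Round 3: Briarlake=19 Cedarfen=23 Elkhorn=19 Greywater=17 Hollowpine=17 → close Cedarfen (overflow 15)
  23÷4 = 5 each, +1 to first 3
Round 4: Briarlake=25 Elkhorn=25 Greywater=23 Hollowpine=22 → close Briarlake (overflow 15)
  25÷3 = 8 each, +1 to first 1
Round 5: Elkhorn=34 Greywater=31 Hollowpine=30 → close Greywater (overflow 22)
  31÷2 = 15 each, +1 to first 1
Round 6: Elkhorn=50 Hollowpine=45 → close Elkhorn (overflow 37)
  50÷1 = 50 each, +1 to first 0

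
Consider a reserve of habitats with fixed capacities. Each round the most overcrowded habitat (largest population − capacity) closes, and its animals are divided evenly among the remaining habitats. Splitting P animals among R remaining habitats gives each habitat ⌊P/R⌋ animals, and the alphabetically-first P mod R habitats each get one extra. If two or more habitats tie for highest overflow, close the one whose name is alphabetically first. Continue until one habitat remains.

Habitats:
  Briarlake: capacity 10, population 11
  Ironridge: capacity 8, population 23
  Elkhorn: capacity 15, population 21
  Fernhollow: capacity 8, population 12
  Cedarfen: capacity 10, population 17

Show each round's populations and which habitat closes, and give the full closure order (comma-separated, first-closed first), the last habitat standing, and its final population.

Closure order: Ironridge, Cedarfen, Elkhorn, Briarlake
Last habitat: Fernhollow with 84 animals

Round 1: Briarlake=11 Cedarfen=17 Elkhorn=21 Fernhollow=12 Ironridge=23 → close Ironridge (overflow 15)
  23÷4 = 5 each, +1 to first 3
Round 2: Briarlake=17 Cedarfen=23 Elkhorn=27 Fernhollow=17 → close Cedarfen (overflow 13)
  23÷3 = 7 each, +1 to first 2
Round 3: Briarlake=25 Elkhorn=35 Fernhollow=24 → close Elkhorn (overflow 20)
  35÷2 = 17 each, +1 to first 1
Round 4: Briarlake=43 Fernhollow=41 → close Briarlake (overflow 33)
  43÷1 = 43 each, +1 to first 0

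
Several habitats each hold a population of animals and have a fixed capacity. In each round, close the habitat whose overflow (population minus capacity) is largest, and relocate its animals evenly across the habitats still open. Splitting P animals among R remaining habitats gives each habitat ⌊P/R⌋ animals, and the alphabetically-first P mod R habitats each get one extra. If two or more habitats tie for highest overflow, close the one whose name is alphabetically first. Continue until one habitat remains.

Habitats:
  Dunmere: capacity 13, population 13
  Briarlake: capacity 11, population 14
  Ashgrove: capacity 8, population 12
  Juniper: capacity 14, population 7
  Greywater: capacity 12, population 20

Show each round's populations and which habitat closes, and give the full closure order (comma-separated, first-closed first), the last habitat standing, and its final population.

Round 1: Ashgrove=12 Briarlake=14 Dunmere=13 Greywater=20 Juniper=7 → close Greywater (overflow 8)
  20÷4 = 5 each, +1 to first 0
Round 2: Ashgrove=17 Briarlake=19 Dunmere=18 Juniper=12 → close Ashgrove (overflow 9)
  17÷3 = 5 each, +1 to first 2
Round 3: Briarlake=25 Dunmere=24 Juniper=17 → close Briarlake (overflow 14)
  25÷2 = 12 each, +1 to first 1
Round 4: Dunmere=37 Juniper=29 → close Dunmere (overflow 24)
  37÷1 = 37 each, +1 to first 0

Closure order: Greywater, Ashgrove, Briarlake, Dunmere
Last habitat: Juniper with 66 animals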